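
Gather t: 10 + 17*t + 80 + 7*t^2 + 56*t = 7*t^2 + 73*t + 90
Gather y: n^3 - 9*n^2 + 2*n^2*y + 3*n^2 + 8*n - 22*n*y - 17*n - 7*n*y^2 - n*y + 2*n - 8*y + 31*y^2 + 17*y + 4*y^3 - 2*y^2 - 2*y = n^3 - 6*n^2 - 7*n + 4*y^3 + y^2*(29 - 7*n) + y*(2*n^2 - 23*n + 7)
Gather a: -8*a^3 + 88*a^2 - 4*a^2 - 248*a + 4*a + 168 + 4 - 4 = -8*a^3 + 84*a^2 - 244*a + 168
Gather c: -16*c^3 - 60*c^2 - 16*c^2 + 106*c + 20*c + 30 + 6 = -16*c^3 - 76*c^2 + 126*c + 36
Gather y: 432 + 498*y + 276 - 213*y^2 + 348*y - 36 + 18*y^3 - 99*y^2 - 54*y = 18*y^3 - 312*y^2 + 792*y + 672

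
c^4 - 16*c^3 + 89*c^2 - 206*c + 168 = (c - 7)*(c - 4)*(c - 3)*(c - 2)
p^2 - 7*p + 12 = (p - 4)*(p - 3)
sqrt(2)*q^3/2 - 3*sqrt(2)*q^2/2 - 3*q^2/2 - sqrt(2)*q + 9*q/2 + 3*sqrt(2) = (q - 3)*(q - 2*sqrt(2))*(sqrt(2)*q/2 + 1/2)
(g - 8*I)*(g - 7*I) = g^2 - 15*I*g - 56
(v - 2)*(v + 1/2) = v^2 - 3*v/2 - 1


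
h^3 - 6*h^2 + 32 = (h - 4)^2*(h + 2)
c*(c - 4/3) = c^2 - 4*c/3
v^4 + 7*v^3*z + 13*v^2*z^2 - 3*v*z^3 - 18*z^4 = (v - z)*(v + 2*z)*(v + 3*z)^2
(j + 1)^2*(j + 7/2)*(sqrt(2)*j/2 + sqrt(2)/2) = sqrt(2)*j^4/2 + 13*sqrt(2)*j^3/4 + 27*sqrt(2)*j^2/4 + 23*sqrt(2)*j/4 + 7*sqrt(2)/4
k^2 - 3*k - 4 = (k - 4)*(k + 1)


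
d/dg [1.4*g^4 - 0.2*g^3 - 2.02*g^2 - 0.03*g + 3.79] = 5.6*g^3 - 0.6*g^2 - 4.04*g - 0.03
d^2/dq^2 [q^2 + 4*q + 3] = 2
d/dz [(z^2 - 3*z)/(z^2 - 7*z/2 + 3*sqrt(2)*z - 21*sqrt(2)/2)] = 2*(-z*(z - 3)*(4*z - 7 + 6*sqrt(2)) + (2*z - 3)*(2*z^2 - 7*z + 6*sqrt(2)*z - 21*sqrt(2)))/(2*z^2 - 7*z + 6*sqrt(2)*z - 21*sqrt(2))^2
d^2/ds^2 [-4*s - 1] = 0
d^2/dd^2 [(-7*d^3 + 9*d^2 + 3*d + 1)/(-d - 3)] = 2*(7*d^3 + 63*d^2 + 189*d - 73)/(d^3 + 9*d^2 + 27*d + 27)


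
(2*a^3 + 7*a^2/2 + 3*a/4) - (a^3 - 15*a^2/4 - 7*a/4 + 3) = a^3 + 29*a^2/4 + 5*a/2 - 3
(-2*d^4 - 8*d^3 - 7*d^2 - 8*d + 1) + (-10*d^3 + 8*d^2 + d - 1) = -2*d^4 - 18*d^3 + d^2 - 7*d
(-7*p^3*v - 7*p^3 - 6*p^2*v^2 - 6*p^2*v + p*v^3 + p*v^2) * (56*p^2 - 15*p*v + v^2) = -392*p^5*v - 392*p^5 - 231*p^4*v^2 - 231*p^4*v + 139*p^3*v^3 + 139*p^3*v^2 - 21*p^2*v^4 - 21*p^2*v^3 + p*v^5 + p*v^4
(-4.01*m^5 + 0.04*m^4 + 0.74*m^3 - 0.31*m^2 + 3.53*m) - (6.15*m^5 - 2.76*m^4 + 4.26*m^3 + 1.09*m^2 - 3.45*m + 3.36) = -10.16*m^5 + 2.8*m^4 - 3.52*m^3 - 1.4*m^2 + 6.98*m - 3.36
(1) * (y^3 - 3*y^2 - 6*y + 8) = y^3 - 3*y^2 - 6*y + 8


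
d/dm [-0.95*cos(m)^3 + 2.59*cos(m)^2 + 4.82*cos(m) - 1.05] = (2.85*cos(m)^2 - 5.18*cos(m) - 4.82)*sin(m)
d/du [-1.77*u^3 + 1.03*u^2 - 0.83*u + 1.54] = -5.31*u^2 + 2.06*u - 0.83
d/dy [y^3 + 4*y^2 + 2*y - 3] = 3*y^2 + 8*y + 2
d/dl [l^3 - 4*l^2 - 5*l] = 3*l^2 - 8*l - 5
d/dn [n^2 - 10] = 2*n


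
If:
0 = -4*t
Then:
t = 0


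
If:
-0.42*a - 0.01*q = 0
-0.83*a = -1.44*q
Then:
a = 0.00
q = 0.00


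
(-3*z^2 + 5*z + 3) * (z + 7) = -3*z^3 - 16*z^2 + 38*z + 21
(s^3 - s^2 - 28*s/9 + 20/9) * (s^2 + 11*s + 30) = s^5 + 10*s^4 + 143*s^3/9 - 62*s^2 - 620*s/9 + 200/3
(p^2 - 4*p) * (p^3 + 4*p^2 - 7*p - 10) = p^5 - 23*p^3 + 18*p^2 + 40*p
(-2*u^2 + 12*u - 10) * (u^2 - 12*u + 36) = -2*u^4 + 36*u^3 - 226*u^2 + 552*u - 360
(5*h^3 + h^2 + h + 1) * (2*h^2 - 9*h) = 10*h^5 - 43*h^4 - 7*h^3 - 7*h^2 - 9*h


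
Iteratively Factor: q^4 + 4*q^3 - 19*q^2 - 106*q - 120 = (q + 2)*(q^3 + 2*q^2 - 23*q - 60) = (q + 2)*(q + 3)*(q^2 - q - 20) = (q - 5)*(q + 2)*(q + 3)*(q + 4)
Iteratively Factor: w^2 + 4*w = (w)*(w + 4)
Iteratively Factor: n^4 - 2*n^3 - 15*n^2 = (n + 3)*(n^3 - 5*n^2) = (n - 5)*(n + 3)*(n^2) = n*(n - 5)*(n + 3)*(n)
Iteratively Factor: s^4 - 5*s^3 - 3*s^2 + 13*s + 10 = (s - 5)*(s^3 - 3*s - 2) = (s - 5)*(s + 1)*(s^2 - s - 2) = (s - 5)*(s + 1)^2*(s - 2)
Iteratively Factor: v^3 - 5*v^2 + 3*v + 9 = (v + 1)*(v^2 - 6*v + 9) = (v - 3)*(v + 1)*(v - 3)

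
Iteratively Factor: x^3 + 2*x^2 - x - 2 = (x + 1)*(x^2 + x - 2) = (x - 1)*(x + 1)*(x + 2)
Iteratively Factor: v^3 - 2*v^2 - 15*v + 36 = (v - 3)*(v^2 + v - 12) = (v - 3)^2*(v + 4)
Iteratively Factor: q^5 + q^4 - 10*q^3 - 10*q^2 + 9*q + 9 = (q + 1)*(q^4 - 10*q^2 + 9) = (q - 3)*(q + 1)*(q^3 + 3*q^2 - q - 3) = (q - 3)*(q + 1)^2*(q^2 + 2*q - 3) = (q - 3)*(q - 1)*(q + 1)^2*(q + 3)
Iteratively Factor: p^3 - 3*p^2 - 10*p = (p + 2)*(p^2 - 5*p) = p*(p + 2)*(p - 5)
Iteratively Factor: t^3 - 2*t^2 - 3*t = (t + 1)*(t^2 - 3*t) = (t - 3)*(t + 1)*(t)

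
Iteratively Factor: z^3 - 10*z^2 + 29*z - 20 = (z - 5)*(z^2 - 5*z + 4) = (z - 5)*(z - 1)*(z - 4)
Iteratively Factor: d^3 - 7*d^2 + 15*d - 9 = (d - 3)*(d^2 - 4*d + 3) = (d - 3)^2*(d - 1)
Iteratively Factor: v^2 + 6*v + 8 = (v + 4)*(v + 2)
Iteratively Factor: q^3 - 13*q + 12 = (q + 4)*(q^2 - 4*q + 3) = (q - 3)*(q + 4)*(q - 1)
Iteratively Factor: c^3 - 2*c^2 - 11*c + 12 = (c - 4)*(c^2 + 2*c - 3) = (c - 4)*(c + 3)*(c - 1)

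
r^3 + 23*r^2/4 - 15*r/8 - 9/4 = (r - 3/4)*(r + 1/2)*(r + 6)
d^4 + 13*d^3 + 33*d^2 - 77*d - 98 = (d - 2)*(d + 1)*(d + 7)^2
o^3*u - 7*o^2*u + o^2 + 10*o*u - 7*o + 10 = (o - 5)*(o - 2)*(o*u + 1)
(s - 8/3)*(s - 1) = s^2 - 11*s/3 + 8/3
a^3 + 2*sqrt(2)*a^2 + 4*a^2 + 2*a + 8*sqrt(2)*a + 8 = (a + 4)*(a + sqrt(2))^2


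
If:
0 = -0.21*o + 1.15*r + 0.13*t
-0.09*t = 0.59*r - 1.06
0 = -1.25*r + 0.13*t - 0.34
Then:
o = 8.09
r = 0.57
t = 8.06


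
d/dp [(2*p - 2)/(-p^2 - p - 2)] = 2*(-p^2 - p + (p - 1)*(2*p + 1) - 2)/(p^2 + p + 2)^2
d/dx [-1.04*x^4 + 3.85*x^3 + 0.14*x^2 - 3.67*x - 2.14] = -4.16*x^3 + 11.55*x^2 + 0.28*x - 3.67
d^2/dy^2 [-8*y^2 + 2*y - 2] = -16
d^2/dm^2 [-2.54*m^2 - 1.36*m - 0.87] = -5.08000000000000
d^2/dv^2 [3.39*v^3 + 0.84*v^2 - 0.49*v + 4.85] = 20.34*v + 1.68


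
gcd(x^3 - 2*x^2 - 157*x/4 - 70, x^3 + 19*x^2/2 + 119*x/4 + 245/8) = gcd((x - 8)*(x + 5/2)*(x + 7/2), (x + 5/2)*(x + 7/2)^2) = x^2 + 6*x + 35/4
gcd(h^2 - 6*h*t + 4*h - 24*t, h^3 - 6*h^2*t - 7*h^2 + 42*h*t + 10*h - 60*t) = -h + 6*t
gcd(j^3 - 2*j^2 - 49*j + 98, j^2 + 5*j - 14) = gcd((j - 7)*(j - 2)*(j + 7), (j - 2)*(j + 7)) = j^2 + 5*j - 14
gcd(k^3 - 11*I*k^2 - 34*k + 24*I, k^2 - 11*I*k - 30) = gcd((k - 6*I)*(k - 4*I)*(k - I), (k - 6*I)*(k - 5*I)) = k - 6*I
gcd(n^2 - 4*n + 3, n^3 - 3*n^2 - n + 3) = n^2 - 4*n + 3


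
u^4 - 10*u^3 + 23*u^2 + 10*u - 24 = (u - 6)*(u - 4)*(u - 1)*(u + 1)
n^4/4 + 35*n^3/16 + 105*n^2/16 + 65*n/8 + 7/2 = (n/4 + 1)*(n + 1)*(n + 7/4)*(n + 2)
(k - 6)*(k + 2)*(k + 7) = k^3 + 3*k^2 - 40*k - 84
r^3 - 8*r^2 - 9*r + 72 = (r - 8)*(r - 3)*(r + 3)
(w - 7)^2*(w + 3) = w^3 - 11*w^2 + 7*w + 147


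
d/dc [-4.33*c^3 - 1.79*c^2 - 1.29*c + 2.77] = -12.99*c^2 - 3.58*c - 1.29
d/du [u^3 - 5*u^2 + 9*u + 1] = 3*u^2 - 10*u + 9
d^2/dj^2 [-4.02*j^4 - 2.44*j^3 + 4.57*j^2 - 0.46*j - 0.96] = -48.24*j^2 - 14.64*j + 9.14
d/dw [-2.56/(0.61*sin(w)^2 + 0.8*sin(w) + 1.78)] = (3.1232*sin(w) + 2.048)*cos(w)/(0.61*sin(w)^2 + 0.8*sin(w) + 1.78)^2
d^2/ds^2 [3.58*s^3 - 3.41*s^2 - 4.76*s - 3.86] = 21.48*s - 6.82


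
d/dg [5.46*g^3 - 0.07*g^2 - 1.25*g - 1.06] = 16.38*g^2 - 0.14*g - 1.25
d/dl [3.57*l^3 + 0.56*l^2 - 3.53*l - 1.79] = 10.71*l^2 + 1.12*l - 3.53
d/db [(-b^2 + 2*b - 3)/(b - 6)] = (-b^2 + 12*b - 9)/(b^2 - 12*b + 36)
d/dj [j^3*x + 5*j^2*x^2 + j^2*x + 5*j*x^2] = x*(3*j^2 + 10*j*x + 2*j + 5*x)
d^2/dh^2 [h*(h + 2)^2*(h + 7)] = 12*h^2 + 66*h + 64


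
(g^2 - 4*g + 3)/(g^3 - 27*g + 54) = (g - 1)/(g^2 + 3*g - 18)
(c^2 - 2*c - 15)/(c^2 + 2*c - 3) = (c - 5)/(c - 1)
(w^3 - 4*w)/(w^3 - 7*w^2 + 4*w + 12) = w*(w + 2)/(w^2 - 5*w - 6)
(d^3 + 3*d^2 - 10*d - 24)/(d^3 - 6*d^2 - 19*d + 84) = (d + 2)/(d - 7)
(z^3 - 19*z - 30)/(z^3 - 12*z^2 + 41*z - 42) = (z^3 - 19*z - 30)/(z^3 - 12*z^2 + 41*z - 42)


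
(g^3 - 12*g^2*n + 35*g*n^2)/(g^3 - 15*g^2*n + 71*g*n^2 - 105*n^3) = g/(g - 3*n)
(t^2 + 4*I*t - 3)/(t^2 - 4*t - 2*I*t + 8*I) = (t^2 + 4*I*t - 3)/(t^2 - 4*t - 2*I*t + 8*I)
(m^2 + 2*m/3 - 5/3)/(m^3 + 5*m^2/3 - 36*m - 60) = (m - 1)/(m^2 - 36)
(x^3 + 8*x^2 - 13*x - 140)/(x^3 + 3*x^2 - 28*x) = (x + 5)/x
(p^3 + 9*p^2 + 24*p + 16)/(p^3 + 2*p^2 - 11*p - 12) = (p + 4)/(p - 3)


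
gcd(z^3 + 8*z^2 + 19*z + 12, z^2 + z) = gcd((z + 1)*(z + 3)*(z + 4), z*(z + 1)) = z + 1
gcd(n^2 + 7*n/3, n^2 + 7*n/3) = n^2 + 7*n/3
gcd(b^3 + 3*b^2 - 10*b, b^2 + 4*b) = b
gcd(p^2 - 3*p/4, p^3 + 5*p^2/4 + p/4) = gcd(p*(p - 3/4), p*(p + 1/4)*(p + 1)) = p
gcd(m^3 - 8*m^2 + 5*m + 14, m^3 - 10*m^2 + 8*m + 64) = 1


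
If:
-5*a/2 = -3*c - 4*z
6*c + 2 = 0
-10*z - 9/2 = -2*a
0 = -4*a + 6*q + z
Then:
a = -28/17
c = -1/3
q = -395/408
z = -53/68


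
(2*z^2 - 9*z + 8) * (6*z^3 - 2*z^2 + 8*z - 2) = 12*z^5 - 58*z^4 + 82*z^3 - 92*z^2 + 82*z - 16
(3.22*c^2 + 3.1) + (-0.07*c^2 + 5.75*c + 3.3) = 3.15*c^2 + 5.75*c + 6.4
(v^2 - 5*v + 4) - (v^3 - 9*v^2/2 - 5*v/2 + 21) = -v^3 + 11*v^2/2 - 5*v/2 - 17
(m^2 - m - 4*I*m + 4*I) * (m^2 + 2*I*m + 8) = m^4 - m^3 - 2*I*m^3 + 16*m^2 + 2*I*m^2 - 16*m - 32*I*m + 32*I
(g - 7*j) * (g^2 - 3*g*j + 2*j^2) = g^3 - 10*g^2*j + 23*g*j^2 - 14*j^3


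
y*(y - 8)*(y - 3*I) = y^3 - 8*y^2 - 3*I*y^2 + 24*I*y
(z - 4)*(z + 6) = z^2 + 2*z - 24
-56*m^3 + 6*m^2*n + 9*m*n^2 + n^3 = (-2*m + n)*(4*m + n)*(7*m + n)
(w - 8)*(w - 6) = w^2 - 14*w + 48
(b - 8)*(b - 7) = b^2 - 15*b + 56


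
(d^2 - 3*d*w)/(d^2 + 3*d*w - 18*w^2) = d/(d + 6*w)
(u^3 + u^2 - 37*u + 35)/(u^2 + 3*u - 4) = (u^2 + 2*u - 35)/(u + 4)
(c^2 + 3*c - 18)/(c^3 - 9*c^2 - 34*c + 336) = (c - 3)/(c^2 - 15*c + 56)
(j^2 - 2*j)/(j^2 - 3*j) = (j - 2)/(j - 3)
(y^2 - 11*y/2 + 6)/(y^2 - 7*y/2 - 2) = (2*y - 3)/(2*y + 1)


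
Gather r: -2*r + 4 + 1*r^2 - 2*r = r^2 - 4*r + 4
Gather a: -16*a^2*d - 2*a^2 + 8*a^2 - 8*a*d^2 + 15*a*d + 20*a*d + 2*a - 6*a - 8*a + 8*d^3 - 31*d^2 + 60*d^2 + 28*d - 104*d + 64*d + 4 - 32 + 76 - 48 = a^2*(6 - 16*d) + a*(-8*d^2 + 35*d - 12) + 8*d^3 + 29*d^2 - 12*d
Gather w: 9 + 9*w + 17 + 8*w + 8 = 17*w + 34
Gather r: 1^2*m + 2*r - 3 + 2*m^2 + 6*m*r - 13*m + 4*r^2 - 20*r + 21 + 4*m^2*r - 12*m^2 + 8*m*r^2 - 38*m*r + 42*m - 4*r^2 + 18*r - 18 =-10*m^2 + 8*m*r^2 + 30*m + r*(4*m^2 - 32*m)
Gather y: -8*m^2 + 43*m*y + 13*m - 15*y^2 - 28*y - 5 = -8*m^2 + 13*m - 15*y^2 + y*(43*m - 28) - 5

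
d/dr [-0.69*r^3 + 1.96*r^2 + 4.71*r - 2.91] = -2.07*r^2 + 3.92*r + 4.71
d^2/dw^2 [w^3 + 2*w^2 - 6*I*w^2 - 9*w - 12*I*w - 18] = 6*w + 4 - 12*I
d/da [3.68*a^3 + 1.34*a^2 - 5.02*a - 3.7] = 11.04*a^2 + 2.68*a - 5.02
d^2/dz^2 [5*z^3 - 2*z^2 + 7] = 30*z - 4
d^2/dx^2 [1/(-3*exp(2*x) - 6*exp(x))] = 2*(-4*(exp(x) + 1)^2 + (exp(x) + 2)*(2*exp(x) + 1))*exp(-x)/(3*(exp(x) + 2)^3)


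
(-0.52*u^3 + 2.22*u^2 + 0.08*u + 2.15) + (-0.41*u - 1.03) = -0.52*u^3 + 2.22*u^2 - 0.33*u + 1.12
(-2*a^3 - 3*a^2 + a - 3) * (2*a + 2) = -4*a^4 - 10*a^3 - 4*a^2 - 4*a - 6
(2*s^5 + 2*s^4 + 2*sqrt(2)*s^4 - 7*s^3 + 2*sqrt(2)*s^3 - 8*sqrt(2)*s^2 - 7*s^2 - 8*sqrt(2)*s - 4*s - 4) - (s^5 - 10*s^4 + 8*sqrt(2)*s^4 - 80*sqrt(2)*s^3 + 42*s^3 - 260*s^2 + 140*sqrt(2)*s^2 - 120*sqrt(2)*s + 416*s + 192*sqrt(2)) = s^5 - 6*sqrt(2)*s^4 + 12*s^4 - 49*s^3 + 82*sqrt(2)*s^3 - 148*sqrt(2)*s^2 + 253*s^2 - 420*s + 112*sqrt(2)*s - 192*sqrt(2) - 4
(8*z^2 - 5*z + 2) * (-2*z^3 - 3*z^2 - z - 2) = -16*z^5 - 14*z^4 + 3*z^3 - 17*z^2 + 8*z - 4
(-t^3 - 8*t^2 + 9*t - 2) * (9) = -9*t^3 - 72*t^2 + 81*t - 18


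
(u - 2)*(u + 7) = u^2 + 5*u - 14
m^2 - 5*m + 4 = (m - 4)*(m - 1)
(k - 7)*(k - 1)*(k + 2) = k^3 - 6*k^2 - 9*k + 14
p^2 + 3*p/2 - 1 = (p - 1/2)*(p + 2)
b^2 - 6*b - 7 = (b - 7)*(b + 1)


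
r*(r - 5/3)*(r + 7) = r^3 + 16*r^2/3 - 35*r/3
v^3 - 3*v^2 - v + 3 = (v - 3)*(v - 1)*(v + 1)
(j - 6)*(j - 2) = j^2 - 8*j + 12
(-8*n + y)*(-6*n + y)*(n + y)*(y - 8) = 48*n^3*y - 384*n^3 + 34*n^2*y^2 - 272*n^2*y - 13*n*y^3 + 104*n*y^2 + y^4 - 8*y^3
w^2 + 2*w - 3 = (w - 1)*(w + 3)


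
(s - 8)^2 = s^2 - 16*s + 64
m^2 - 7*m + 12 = (m - 4)*(m - 3)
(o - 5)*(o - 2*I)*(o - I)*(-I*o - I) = -I*o^4 - 3*o^3 + 4*I*o^3 + 12*o^2 + 7*I*o^2 + 15*o - 8*I*o - 10*I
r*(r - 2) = r^2 - 2*r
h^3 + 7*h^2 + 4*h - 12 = (h - 1)*(h + 2)*(h + 6)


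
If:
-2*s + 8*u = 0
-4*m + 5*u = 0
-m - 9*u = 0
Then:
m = 0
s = 0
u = 0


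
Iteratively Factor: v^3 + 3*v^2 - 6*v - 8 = (v - 2)*(v^2 + 5*v + 4) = (v - 2)*(v + 1)*(v + 4)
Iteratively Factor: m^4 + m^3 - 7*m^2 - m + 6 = (m - 2)*(m^3 + 3*m^2 - m - 3) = (m - 2)*(m + 3)*(m^2 - 1) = (m - 2)*(m - 1)*(m + 3)*(m + 1)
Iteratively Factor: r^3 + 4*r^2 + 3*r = (r)*(r^2 + 4*r + 3) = r*(r + 1)*(r + 3)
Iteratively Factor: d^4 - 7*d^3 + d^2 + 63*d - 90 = (d - 5)*(d^3 - 2*d^2 - 9*d + 18) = (d - 5)*(d - 2)*(d^2 - 9) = (d - 5)*(d - 3)*(d - 2)*(d + 3)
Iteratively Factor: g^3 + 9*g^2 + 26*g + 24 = (g + 2)*(g^2 + 7*g + 12) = (g + 2)*(g + 4)*(g + 3)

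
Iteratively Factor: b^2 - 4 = (b + 2)*(b - 2)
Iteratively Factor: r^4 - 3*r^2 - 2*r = (r)*(r^3 - 3*r - 2) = r*(r + 1)*(r^2 - r - 2) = r*(r - 2)*(r + 1)*(r + 1)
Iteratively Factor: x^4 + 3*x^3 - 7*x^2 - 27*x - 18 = (x + 3)*(x^3 - 7*x - 6) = (x - 3)*(x + 3)*(x^2 + 3*x + 2) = (x - 3)*(x + 2)*(x + 3)*(x + 1)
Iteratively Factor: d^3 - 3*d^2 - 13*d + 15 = (d - 1)*(d^2 - 2*d - 15) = (d - 5)*(d - 1)*(d + 3)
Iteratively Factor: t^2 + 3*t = (t + 3)*(t)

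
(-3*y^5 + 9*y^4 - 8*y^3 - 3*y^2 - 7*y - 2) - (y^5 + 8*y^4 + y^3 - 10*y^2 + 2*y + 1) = -4*y^5 + y^4 - 9*y^3 + 7*y^2 - 9*y - 3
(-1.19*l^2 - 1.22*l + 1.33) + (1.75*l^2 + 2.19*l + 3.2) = 0.56*l^2 + 0.97*l + 4.53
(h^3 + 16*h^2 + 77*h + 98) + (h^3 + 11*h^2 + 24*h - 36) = 2*h^3 + 27*h^2 + 101*h + 62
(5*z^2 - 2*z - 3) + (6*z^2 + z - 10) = 11*z^2 - z - 13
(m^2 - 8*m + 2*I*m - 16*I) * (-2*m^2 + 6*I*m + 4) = -2*m^4 + 16*m^3 + 2*I*m^3 - 8*m^2 - 16*I*m^2 + 64*m + 8*I*m - 64*I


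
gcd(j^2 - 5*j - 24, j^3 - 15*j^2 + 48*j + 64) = j - 8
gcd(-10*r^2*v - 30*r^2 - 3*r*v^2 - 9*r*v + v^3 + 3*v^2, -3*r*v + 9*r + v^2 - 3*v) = 1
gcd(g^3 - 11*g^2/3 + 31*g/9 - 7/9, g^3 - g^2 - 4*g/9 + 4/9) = g - 1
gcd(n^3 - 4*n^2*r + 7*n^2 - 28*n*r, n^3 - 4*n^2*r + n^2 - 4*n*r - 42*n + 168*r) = -n^2 + 4*n*r - 7*n + 28*r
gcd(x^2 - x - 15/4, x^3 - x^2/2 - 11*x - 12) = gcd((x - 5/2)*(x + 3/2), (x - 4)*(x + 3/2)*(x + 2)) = x + 3/2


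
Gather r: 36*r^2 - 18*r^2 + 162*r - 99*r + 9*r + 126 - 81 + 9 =18*r^2 + 72*r + 54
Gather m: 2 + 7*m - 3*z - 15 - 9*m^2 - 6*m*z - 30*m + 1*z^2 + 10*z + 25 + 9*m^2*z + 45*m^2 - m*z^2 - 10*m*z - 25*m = m^2*(9*z + 36) + m*(-z^2 - 16*z - 48) + z^2 + 7*z + 12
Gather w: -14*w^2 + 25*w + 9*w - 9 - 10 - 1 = -14*w^2 + 34*w - 20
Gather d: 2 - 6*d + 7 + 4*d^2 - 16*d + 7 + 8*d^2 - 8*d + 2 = 12*d^2 - 30*d + 18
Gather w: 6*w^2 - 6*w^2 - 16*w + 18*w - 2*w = 0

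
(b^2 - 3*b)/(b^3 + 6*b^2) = (b - 3)/(b*(b + 6))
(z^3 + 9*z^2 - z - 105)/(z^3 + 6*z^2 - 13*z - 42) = (z + 5)/(z + 2)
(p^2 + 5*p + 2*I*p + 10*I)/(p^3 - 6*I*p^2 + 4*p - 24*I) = (p + 5)/(p^2 - 8*I*p - 12)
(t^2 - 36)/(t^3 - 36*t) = 1/t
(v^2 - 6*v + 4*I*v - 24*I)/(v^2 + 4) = (v^2 + v*(-6 + 4*I) - 24*I)/(v^2 + 4)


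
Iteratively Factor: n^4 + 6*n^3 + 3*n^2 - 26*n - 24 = (n + 4)*(n^3 + 2*n^2 - 5*n - 6) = (n + 3)*(n + 4)*(n^2 - n - 2) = (n - 2)*(n + 3)*(n + 4)*(n + 1)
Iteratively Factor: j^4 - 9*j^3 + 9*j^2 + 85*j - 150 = (j - 5)*(j^3 - 4*j^2 - 11*j + 30) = (j - 5)^2*(j^2 + j - 6) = (j - 5)^2*(j + 3)*(j - 2)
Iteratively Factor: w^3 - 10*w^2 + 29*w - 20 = (w - 5)*(w^2 - 5*w + 4) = (w - 5)*(w - 4)*(w - 1)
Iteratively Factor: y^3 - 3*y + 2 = (y + 2)*(y^2 - 2*y + 1) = (y - 1)*(y + 2)*(y - 1)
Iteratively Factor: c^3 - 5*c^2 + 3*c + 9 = (c - 3)*(c^2 - 2*c - 3) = (c - 3)^2*(c + 1)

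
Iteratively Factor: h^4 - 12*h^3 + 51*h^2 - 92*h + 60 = (h - 2)*(h^3 - 10*h^2 + 31*h - 30) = (h - 2)^2*(h^2 - 8*h + 15) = (h - 3)*(h - 2)^2*(h - 5)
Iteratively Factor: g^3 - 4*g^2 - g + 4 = (g - 1)*(g^2 - 3*g - 4) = (g - 4)*(g - 1)*(g + 1)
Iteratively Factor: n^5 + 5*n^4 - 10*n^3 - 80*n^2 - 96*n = (n - 4)*(n^4 + 9*n^3 + 26*n^2 + 24*n) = n*(n - 4)*(n^3 + 9*n^2 + 26*n + 24) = n*(n - 4)*(n + 4)*(n^2 + 5*n + 6) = n*(n - 4)*(n + 2)*(n + 4)*(n + 3)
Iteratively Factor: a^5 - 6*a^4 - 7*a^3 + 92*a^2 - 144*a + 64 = (a - 4)*(a^4 - 2*a^3 - 15*a^2 + 32*a - 16) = (a - 4)*(a - 1)*(a^3 - a^2 - 16*a + 16) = (a - 4)*(a - 1)^2*(a^2 - 16) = (a - 4)^2*(a - 1)^2*(a + 4)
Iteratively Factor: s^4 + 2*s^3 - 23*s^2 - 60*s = (s - 5)*(s^3 + 7*s^2 + 12*s) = s*(s - 5)*(s^2 + 7*s + 12) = s*(s - 5)*(s + 3)*(s + 4)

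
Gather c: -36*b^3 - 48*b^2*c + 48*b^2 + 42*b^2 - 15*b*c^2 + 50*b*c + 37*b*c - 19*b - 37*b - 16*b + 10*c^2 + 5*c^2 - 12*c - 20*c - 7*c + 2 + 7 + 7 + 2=-36*b^3 + 90*b^2 - 72*b + c^2*(15 - 15*b) + c*(-48*b^2 + 87*b - 39) + 18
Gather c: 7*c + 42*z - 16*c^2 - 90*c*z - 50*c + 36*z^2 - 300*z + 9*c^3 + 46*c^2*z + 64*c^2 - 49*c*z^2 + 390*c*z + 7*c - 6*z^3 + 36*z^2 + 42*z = 9*c^3 + c^2*(46*z + 48) + c*(-49*z^2 + 300*z - 36) - 6*z^3 + 72*z^2 - 216*z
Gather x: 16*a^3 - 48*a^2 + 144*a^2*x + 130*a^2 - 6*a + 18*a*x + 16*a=16*a^3 + 82*a^2 + 10*a + x*(144*a^2 + 18*a)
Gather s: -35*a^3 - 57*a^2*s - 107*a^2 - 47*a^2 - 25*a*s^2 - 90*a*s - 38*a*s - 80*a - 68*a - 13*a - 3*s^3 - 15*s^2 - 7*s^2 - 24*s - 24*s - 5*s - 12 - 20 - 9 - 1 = -35*a^3 - 154*a^2 - 161*a - 3*s^3 + s^2*(-25*a - 22) + s*(-57*a^2 - 128*a - 53) - 42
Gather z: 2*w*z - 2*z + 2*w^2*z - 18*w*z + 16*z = z*(2*w^2 - 16*w + 14)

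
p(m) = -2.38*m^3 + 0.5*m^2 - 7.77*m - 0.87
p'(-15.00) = -1629.27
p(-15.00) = 8260.68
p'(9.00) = -577.11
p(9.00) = -1765.32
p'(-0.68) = -11.75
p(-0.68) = 5.39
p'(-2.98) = -74.16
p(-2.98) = 89.71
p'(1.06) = -14.73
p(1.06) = -11.38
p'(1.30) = -18.54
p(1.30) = -15.35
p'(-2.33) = -48.86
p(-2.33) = 50.05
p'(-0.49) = -9.97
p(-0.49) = 3.34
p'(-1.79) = -32.44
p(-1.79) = 28.29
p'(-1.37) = -22.54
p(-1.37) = 16.83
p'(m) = -7.14*m^2 + 1.0*m - 7.77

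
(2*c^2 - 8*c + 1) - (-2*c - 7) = 2*c^2 - 6*c + 8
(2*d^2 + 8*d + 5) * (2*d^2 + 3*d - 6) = 4*d^4 + 22*d^3 + 22*d^2 - 33*d - 30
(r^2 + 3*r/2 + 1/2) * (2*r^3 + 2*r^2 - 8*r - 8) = 2*r^5 + 5*r^4 - 4*r^3 - 19*r^2 - 16*r - 4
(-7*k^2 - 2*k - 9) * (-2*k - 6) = 14*k^3 + 46*k^2 + 30*k + 54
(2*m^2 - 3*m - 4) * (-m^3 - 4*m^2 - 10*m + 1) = -2*m^5 - 5*m^4 - 4*m^3 + 48*m^2 + 37*m - 4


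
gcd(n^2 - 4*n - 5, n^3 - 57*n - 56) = n + 1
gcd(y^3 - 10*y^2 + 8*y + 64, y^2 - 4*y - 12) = y + 2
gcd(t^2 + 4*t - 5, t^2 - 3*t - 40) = t + 5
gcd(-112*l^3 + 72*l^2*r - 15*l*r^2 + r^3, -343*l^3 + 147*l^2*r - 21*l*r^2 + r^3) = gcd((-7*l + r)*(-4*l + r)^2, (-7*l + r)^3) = -7*l + r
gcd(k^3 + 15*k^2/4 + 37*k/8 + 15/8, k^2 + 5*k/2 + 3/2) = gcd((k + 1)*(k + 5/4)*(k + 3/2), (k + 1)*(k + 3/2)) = k^2 + 5*k/2 + 3/2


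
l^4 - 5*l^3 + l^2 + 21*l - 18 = (l - 3)^2*(l - 1)*(l + 2)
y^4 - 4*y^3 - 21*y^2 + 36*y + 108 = (y - 6)*(y - 3)*(y + 2)*(y + 3)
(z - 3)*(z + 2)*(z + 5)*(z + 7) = z^4 + 11*z^3 + 17*z^2 - 107*z - 210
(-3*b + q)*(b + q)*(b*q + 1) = -3*b^3*q - 2*b^2*q^2 - 3*b^2 + b*q^3 - 2*b*q + q^2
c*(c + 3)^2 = c^3 + 6*c^2 + 9*c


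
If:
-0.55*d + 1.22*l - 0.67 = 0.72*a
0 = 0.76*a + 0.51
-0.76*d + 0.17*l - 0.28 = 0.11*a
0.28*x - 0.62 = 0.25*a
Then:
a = -0.67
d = -0.26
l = 0.03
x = 1.62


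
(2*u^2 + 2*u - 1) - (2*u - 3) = 2*u^2 + 2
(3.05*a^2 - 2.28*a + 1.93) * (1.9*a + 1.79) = 5.795*a^3 + 1.1275*a^2 - 0.4142*a + 3.4547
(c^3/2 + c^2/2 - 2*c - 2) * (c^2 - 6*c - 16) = c^5/2 - 5*c^4/2 - 13*c^3 + 2*c^2 + 44*c + 32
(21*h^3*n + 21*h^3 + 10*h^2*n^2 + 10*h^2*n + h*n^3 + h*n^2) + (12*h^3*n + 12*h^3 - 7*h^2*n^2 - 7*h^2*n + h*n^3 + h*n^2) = 33*h^3*n + 33*h^3 + 3*h^2*n^2 + 3*h^2*n + 2*h*n^3 + 2*h*n^2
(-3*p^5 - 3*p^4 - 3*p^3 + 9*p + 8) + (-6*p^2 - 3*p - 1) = -3*p^5 - 3*p^4 - 3*p^3 - 6*p^2 + 6*p + 7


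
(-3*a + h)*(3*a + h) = -9*a^2 + h^2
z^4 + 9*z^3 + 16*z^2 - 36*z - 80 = (z - 2)*(z + 2)*(z + 4)*(z + 5)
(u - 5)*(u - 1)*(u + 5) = u^3 - u^2 - 25*u + 25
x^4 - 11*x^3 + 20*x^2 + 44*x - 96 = (x - 8)*(x - 3)*(x - 2)*(x + 2)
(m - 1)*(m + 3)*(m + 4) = m^3 + 6*m^2 + 5*m - 12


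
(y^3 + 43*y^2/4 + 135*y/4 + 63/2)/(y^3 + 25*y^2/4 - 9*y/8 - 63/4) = 2*(y + 3)/(2*y - 3)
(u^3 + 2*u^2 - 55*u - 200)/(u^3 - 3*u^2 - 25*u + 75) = (u^2 - 3*u - 40)/(u^2 - 8*u + 15)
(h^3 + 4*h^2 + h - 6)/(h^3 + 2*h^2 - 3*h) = (h + 2)/h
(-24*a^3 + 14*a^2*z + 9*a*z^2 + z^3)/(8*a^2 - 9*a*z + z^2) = (24*a^2 + 10*a*z + z^2)/(-8*a + z)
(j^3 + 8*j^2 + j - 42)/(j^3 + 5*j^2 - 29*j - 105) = (j - 2)/(j - 5)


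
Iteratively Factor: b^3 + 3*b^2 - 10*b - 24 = (b - 3)*(b^2 + 6*b + 8) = (b - 3)*(b + 2)*(b + 4)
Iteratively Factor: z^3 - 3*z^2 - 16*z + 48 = (z - 3)*(z^2 - 16) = (z - 4)*(z - 3)*(z + 4)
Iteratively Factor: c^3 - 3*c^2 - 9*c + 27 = (c + 3)*(c^2 - 6*c + 9) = (c - 3)*(c + 3)*(c - 3)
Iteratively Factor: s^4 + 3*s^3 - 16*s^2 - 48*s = (s)*(s^3 + 3*s^2 - 16*s - 48) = s*(s - 4)*(s^2 + 7*s + 12) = s*(s - 4)*(s + 3)*(s + 4)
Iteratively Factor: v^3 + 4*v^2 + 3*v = (v)*(v^2 + 4*v + 3) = v*(v + 1)*(v + 3)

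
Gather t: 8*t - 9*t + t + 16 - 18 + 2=0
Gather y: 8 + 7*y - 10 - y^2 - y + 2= -y^2 + 6*y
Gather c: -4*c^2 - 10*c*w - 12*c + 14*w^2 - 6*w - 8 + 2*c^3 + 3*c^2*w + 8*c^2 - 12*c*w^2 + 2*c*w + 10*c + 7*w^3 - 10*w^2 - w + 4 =2*c^3 + c^2*(3*w + 4) + c*(-12*w^2 - 8*w - 2) + 7*w^3 + 4*w^2 - 7*w - 4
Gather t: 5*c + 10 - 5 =5*c + 5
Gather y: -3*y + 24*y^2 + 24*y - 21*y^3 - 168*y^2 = -21*y^3 - 144*y^2 + 21*y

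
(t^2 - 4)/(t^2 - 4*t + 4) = (t + 2)/(t - 2)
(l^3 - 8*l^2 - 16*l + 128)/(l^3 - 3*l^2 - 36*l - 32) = (l - 4)/(l + 1)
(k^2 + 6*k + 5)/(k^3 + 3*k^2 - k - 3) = (k + 5)/(k^2 + 2*k - 3)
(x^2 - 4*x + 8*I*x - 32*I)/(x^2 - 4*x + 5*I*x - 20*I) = (x + 8*I)/(x + 5*I)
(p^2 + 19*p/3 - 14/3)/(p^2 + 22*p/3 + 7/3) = (3*p - 2)/(3*p + 1)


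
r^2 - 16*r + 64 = (r - 8)^2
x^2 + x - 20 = (x - 4)*(x + 5)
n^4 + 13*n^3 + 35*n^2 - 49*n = n*(n - 1)*(n + 7)^2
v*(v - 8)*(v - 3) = v^3 - 11*v^2 + 24*v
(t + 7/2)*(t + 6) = t^2 + 19*t/2 + 21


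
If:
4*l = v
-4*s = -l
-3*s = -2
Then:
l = 8/3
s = 2/3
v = 32/3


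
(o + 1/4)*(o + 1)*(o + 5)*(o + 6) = o^4 + 49*o^3/4 + 44*o^2 + 161*o/4 + 15/2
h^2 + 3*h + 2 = (h + 1)*(h + 2)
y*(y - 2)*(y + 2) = y^3 - 4*y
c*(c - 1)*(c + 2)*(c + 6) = c^4 + 7*c^3 + 4*c^2 - 12*c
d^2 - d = d*(d - 1)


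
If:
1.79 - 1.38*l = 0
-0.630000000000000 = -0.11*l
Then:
No Solution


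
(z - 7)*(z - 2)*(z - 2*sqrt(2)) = z^3 - 9*z^2 - 2*sqrt(2)*z^2 + 14*z + 18*sqrt(2)*z - 28*sqrt(2)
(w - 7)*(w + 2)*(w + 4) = w^3 - w^2 - 34*w - 56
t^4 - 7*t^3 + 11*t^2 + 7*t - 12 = (t - 4)*(t - 3)*(t - 1)*(t + 1)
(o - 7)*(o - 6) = o^2 - 13*o + 42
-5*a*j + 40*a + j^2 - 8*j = (-5*a + j)*(j - 8)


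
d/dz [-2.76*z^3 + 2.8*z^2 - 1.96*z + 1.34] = -8.28*z^2 + 5.6*z - 1.96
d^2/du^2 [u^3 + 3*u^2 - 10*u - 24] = 6*u + 6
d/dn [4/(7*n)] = -4/(7*n^2)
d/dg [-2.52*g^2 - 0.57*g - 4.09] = -5.04*g - 0.57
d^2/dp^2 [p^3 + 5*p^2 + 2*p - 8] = 6*p + 10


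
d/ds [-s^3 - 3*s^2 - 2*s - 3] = -3*s^2 - 6*s - 2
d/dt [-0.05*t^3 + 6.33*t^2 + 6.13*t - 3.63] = -0.15*t^2 + 12.66*t + 6.13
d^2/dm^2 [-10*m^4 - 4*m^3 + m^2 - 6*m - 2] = -120*m^2 - 24*m + 2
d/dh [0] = 0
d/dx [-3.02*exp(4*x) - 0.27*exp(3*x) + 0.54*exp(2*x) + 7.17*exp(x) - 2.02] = (-12.08*exp(3*x) - 0.81*exp(2*x) + 1.08*exp(x) + 7.17)*exp(x)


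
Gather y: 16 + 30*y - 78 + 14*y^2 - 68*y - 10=14*y^2 - 38*y - 72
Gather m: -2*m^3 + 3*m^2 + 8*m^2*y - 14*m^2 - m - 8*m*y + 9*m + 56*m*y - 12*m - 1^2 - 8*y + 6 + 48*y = -2*m^3 + m^2*(8*y - 11) + m*(48*y - 4) + 40*y + 5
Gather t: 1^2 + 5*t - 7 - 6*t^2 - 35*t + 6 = -6*t^2 - 30*t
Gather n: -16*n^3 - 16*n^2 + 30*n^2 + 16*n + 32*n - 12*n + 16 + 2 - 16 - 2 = -16*n^3 + 14*n^2 + 36*n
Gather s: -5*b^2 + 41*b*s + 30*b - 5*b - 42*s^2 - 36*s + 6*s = -5*b^2 + 25*b - 42*s^2 + s*(41*b - 30)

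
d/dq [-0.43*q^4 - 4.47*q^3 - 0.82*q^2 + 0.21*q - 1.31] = -1.72*q^3 - 13.41*q^2 - 1.64*q + 0.21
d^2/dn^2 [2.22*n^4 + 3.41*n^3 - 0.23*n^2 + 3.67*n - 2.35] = 26.64*n^2 + 20.46*n - 0.46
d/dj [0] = 0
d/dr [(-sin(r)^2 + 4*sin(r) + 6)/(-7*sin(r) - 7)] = (sin(r)^2 + 2*sin(r) + 2)*cos(r)/(7*(sin(r) + 1)^2)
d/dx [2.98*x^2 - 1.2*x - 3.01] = 5.96*x - 1.2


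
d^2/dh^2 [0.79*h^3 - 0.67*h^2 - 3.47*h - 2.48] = 4.74*h - 1.34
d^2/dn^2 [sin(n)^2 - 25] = 2*cos(2*n)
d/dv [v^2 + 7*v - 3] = 2*v + 7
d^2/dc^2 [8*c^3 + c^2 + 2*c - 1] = 48*c + 2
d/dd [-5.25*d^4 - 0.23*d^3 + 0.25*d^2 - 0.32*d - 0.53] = -21.0*d^3 - 0.69*d^2 + 0.5*d - 0.32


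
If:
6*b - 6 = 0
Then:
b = 1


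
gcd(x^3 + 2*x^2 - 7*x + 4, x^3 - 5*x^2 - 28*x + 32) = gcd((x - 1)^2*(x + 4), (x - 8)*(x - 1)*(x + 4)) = x^2 + 3*x - 4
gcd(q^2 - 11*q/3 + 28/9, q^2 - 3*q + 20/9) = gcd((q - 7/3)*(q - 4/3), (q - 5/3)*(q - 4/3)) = q - 4/3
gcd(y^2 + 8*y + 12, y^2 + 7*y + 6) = y + 6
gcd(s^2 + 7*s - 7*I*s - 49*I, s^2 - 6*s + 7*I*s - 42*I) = 1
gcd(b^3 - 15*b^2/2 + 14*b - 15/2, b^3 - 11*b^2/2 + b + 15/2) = b^2 - 13*b/2 + 15/2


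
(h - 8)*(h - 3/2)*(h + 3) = h^3 - 13*h^2/2 - 33*h/2 + 36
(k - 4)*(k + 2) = k^2 - 2*k - 8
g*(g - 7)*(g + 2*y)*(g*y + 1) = g^4*y + 2*g^3*y^2 - 7*g^3*y + g^3 - 14*g^2*y^2 + 2*g^2*y - 7*g^2 - 14*g*y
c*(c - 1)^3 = c^4 - 3*c^3 + 3*c^2 - c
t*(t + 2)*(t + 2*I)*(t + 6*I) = t^4 + 2*t^3 + 8*I*t^3 - 12*t^2 + 16*I*t^2 - 24*t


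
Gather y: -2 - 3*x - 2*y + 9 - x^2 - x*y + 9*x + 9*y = -x^2 + 6*x + y*(7 - x) + 7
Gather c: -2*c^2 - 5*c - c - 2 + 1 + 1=-2*c^2 - 6*c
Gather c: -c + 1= 1 - c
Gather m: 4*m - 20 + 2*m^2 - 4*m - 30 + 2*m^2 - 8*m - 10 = 4*m^2 - 8*m - 60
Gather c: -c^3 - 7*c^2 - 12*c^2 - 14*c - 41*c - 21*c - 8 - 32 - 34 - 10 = -c^3 - 19*c^2 - 76*c - 84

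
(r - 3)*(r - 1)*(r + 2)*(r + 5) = r^4 + 3*r^3 - 15*r^2 - 19*r + 30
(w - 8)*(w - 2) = w^2 - 10*w + 16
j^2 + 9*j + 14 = (j + 2)*(j + 7)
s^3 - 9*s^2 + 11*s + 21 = (s - 7)*(s - 3)*(s + 1)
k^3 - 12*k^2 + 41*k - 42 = (k - 7)*(k - 3)*(k - 2)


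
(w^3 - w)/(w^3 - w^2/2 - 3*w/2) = 2*(w - 1)/(2*w - 3)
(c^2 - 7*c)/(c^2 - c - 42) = c/(c + 6)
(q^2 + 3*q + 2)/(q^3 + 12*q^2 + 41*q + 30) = (q + 2)/(q^2 + 11*q + 30)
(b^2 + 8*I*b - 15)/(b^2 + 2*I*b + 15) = (b + 3*I)/(b - 3*I)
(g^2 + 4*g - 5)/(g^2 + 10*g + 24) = (g^2 + 4*g - 5)/(g^2 + 10*g + 24)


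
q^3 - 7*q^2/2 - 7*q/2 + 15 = (q - 3)*(q - 5/2)*(q + 2)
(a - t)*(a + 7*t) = a^2 + 6*a*t - 7*t^2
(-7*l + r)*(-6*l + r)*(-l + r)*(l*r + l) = -42*l^4*r - 42*l^4 + 55*l^3*r^2 + 55*l^3*r - 14*l^2*r^3 - 14*l^2*r^2 + l*r^4 + l*r^3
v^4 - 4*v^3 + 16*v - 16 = (v - 2)^3*(v + 2)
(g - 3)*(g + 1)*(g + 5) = g^3 + 3*g^2 - 13*g - 15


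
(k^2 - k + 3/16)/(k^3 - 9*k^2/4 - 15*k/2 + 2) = (k - 3/4)/(k^2 - 2*k - 8)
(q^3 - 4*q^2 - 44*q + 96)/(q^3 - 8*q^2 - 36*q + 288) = (q - 2)/(q - 6)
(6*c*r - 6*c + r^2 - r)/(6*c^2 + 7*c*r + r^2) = (r - 1)/(c + r)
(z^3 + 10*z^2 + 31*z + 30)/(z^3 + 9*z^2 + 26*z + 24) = (z + 5)/(z + 4)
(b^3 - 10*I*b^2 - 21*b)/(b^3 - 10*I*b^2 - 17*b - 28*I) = b*(b - 3*I)/(b^2 - 3*I*b + 4)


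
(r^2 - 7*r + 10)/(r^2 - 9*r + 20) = (r - 2)/(r - 4)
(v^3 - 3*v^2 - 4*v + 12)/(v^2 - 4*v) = (v^3 - 3*v^2 - 4*v + 12)/(v*(v - 4))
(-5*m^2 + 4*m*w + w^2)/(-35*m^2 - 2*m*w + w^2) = (-m + w)/(-7*m + w)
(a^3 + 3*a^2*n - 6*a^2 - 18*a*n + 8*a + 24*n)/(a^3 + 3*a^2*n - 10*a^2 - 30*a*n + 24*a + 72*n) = (a - 2)/(a - 6)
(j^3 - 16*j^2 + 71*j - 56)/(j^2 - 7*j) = j - 9 + 8/j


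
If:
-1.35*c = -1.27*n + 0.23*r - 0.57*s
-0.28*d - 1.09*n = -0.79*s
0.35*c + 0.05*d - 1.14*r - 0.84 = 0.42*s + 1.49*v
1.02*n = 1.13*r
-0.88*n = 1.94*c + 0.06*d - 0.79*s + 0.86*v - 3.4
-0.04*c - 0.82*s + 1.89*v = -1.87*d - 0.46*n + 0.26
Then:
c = 3.41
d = 3.83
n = 2.07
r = 1.87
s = 4.21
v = -2.25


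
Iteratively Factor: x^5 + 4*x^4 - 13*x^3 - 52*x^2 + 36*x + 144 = (x + 4)*(x^4 - 13*x^2 + 36) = (x + 2)*(x + 4)*(x^3 - 2*x^2 - 9*x + 18) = (x + 2)*(x + 3)*(x + 4)*(x^2 - 5*x + 6) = (x - 3)*(x + 2)*(x + 3)*(x + 4)*(x - 2)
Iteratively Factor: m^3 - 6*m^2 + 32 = (m - 4)*(m^2 - 2*m - 8) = (m - 4)^2*(m + 2)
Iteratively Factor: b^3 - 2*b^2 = (b)*(b^2 - 2*b) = b*(b - 2)*(b)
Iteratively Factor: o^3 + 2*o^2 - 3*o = (o + 3)*(o^2 - o) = (o - 1)*(o + 3)*(o)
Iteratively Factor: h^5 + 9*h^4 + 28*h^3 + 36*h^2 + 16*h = (h + 2)*(h^4 + 7*h^3 + 14*h^2 + 8*h) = h*(h + 2)*(h^3 + 7*h^2 + 14*h + 8) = h*(h + 2)*(h + 4)*(h^2 + 3*h + 2) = h*(h + 1)*(h + 2)*(h + 4)*(h + 2)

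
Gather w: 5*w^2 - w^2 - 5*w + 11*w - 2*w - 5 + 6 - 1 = 4*w^2 + 4*w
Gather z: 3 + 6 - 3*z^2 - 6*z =-3*z^2 - 6*z + 9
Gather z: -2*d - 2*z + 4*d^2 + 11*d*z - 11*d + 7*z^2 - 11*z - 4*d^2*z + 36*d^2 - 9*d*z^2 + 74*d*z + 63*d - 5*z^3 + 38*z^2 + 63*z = 40*d^2 + 50*d - 5*z^3 + z^2*(45 - 9*d) + z*(-4*d^2 + 85*d + 50)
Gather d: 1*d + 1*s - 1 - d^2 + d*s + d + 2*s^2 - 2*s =-d^2 + d*(s + 2) + 2*s^2 - s - 1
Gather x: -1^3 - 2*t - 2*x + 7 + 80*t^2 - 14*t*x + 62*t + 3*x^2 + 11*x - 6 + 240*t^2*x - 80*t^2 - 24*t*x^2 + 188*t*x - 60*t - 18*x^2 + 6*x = x^2*(-24*t - 15) + x*(240*t^2 + 174*t + 15)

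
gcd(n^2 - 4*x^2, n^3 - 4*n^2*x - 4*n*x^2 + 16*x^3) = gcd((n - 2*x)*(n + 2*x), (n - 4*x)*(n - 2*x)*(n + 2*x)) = -n^2 + 4*x^2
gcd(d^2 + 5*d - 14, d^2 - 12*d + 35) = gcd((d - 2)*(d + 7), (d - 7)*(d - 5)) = 1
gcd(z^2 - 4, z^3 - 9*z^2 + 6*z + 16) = z - 2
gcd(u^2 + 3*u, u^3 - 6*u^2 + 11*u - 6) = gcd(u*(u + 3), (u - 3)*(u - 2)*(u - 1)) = 1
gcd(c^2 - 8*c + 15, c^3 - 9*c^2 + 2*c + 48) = c - 3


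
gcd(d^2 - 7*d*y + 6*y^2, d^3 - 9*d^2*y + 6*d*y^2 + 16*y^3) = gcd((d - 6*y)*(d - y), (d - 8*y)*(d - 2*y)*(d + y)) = 1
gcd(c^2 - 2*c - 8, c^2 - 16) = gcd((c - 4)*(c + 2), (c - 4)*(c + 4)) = c - 4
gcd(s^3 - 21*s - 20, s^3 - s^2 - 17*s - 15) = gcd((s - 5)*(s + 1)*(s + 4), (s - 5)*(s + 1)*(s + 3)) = s^2 - 4*s - 5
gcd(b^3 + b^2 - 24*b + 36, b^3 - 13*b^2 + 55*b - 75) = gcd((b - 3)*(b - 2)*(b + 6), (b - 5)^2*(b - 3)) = b - 3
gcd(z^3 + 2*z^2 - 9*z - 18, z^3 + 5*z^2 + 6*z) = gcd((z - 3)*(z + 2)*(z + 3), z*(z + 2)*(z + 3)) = z^2 + 5*z + 6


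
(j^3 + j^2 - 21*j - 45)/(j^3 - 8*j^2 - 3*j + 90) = (j + 3)/(j - 6)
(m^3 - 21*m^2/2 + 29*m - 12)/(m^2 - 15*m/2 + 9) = (2*m^2 - 9*m + 4)/(2*m - 3)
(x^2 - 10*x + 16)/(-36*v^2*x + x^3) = (-x^2 + 10*x - 16)/(x*(36*v^2 - x^2))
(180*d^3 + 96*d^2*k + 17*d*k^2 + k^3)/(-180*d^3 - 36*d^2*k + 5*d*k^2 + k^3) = (-6*d - k)/(6*d - k)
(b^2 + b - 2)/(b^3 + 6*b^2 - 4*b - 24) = (b - 1)/(b^2 + 4*b - 12)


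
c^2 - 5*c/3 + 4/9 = (c - 4/3)*(c - 1/3)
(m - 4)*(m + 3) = m^2 - m - 12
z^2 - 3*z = z*(z - 3)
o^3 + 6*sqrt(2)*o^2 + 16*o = o*(o + 2*sqrt(2))*(o + 4*sqrt(2))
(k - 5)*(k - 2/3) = k^2 - 17*k/3 + 10/3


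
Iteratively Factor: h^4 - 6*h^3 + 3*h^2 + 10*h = (h - 2)*(h^3 - 4*h^2 - 5*h) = (h - 2)*(h + 1)*(h^2 - 5*h) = (h - 5)*(h - 2)*(h + 1)*(h)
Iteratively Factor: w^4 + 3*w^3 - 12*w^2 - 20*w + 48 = (w - 2)*(w^3 + 5*w^2 - 2*w - 24) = (w - 2)*(w + 4)*(w^2 + w - 6) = (w - 2)*(w + 3)*(w + 4)*(w - 2)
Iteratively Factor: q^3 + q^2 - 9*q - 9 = (q + 1)*(q^2 - 9) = (q + 1)*(q + 3)*(q - 3)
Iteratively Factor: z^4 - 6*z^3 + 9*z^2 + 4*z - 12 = (z - 3)*(z^3 - 3*z^2 + 4) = (z - 3)*(z - 2)*(z^2 - z - 2) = (z - 3)*(z - 2)^2*(z + 1)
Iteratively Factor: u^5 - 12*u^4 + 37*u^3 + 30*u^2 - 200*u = (u - 5)*(u^4 - 7*u^3 + 2*u^2 + 40*u) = (u - 5)^2*(u^3 - 2*u^2 - 8*u) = (u - 5)^2*(u + 2)*(u^2 - 4*u) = (u - 5)^2*(u - 4)*(u + 2)*(u)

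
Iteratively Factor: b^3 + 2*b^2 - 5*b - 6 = (b + 3)*(b^2 - b - 2) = (b - 2)*(b + 3)*(b + 1)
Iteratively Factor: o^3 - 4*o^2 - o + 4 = (o + 1)*(o^2 - 5*o + 4) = (o - 4)*(o + 1)*(o - 1)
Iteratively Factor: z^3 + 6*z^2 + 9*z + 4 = (z + 4)*(z^2 + 2*z + 1) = (z + 1)*(z + 4)*(z + 1)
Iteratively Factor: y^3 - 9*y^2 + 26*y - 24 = (y - 3)*(y^2 - 6*y + 8) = (y - 4)*(y - 3)*(y - 2)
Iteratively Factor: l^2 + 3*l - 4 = (l + 4)*(l - 1)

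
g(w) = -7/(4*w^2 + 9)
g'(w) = 56*w/(4*w^2 + 9)^2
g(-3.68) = -0.11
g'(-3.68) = -0.05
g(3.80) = -0.10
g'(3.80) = 0.05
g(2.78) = -0.18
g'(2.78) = 0.10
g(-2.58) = -0.20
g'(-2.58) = -0.11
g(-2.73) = -0.18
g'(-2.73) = -0.10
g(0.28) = -0.75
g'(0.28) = 0.18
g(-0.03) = -0.78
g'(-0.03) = -0.02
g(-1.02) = -0.53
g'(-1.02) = -0.33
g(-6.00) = -0.05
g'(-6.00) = -0.01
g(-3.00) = -0.16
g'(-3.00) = -0.08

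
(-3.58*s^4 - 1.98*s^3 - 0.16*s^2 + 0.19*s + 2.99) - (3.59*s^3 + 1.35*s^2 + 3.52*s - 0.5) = -3.58*s^4 - 5.57*s^3 - 1.51*s^2 - 3.33*s + 3.49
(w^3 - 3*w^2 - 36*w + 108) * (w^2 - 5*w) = w^5 - 8*w^4 - 21*w^3 + 288*w^2 - 540*w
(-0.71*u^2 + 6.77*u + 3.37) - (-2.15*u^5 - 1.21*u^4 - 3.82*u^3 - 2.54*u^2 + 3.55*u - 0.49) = 2.15*u^5 + 1.21*u^4 + 3.82*u^3 + 1.83*u^2 + 3.22*u + 3.86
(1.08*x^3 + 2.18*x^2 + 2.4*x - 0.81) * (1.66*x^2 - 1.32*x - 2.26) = 1.7928*x^5 + 2.1932*x^4 - 1.3344*x^3 - 9.4394*x^2 - 4.3548*x + 1.8306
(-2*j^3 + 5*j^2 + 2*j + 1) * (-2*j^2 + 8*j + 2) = 4*j^5 - 26*j^4 + 32*j^3 + 24*j^2 + 12*j + 2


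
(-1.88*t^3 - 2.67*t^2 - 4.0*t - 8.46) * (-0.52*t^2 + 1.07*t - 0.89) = 0.9776*t^5 - 0.6232*t^4 + 0.8963*t^3 + 2.4955*t^2 - 5.4922*t + 7.5294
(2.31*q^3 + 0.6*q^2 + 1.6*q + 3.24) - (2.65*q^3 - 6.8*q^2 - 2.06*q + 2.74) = -0.34*q^3 + 7.4*q^2 + 3.66*q + 0.5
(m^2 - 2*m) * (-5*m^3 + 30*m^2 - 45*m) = -5*m^5 + 40*m^4 - 105*m^3 + 90*m^2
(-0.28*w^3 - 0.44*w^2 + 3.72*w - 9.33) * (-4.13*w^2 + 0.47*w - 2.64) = 1.1564*w^5 + 1.6856*w^4 - 14.8312*w^3 + 41.4429*w^2 - 14.2059*w + 24.6312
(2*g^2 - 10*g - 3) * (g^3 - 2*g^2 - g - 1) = 2*g^5 - 14*g^4 + 15*g^3 + 14*g^2 + 13*g + 3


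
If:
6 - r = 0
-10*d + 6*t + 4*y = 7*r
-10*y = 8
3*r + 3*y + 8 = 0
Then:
No Solution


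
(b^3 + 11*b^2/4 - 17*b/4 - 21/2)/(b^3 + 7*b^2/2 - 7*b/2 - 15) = (4*b + 7)/(2*(2*b + 5))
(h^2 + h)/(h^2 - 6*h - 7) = h/(h - 7)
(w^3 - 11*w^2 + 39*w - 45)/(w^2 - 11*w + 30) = (w^2 - 6*w + 9)/(w - 6)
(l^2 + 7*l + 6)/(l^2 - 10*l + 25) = (l^2 + 7*l + 6)/(l^2 - 10*l + 25)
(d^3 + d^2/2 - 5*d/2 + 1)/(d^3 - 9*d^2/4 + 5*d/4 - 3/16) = 8*(d^2 + d - 2)/(8*d^2 - 14*d + 3)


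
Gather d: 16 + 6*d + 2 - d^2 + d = -d^2 + 7*d + 18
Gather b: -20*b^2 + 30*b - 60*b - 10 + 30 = -20*b^2 - 30*b + 20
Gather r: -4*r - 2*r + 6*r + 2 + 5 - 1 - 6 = 0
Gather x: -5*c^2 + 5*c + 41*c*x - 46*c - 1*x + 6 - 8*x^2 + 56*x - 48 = -5*c^2 - 41*c - 8*x^2 + x*(41*c + 55) - 42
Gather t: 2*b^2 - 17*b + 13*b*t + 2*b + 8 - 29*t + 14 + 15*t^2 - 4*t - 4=2*b^2 - 15*b + 15*t^2 + t*(13*b - 33) + 18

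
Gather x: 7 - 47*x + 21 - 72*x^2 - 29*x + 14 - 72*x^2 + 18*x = -144*x^2 - 58*x + 42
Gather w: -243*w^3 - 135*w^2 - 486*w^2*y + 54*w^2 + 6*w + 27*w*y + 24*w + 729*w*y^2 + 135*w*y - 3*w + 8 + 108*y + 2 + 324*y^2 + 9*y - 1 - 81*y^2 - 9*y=-243*w^3 + w^2*(-486*y - 81) + w*(729*y^2 + 162*y + 27) + 243*y^2 + 108*y + 9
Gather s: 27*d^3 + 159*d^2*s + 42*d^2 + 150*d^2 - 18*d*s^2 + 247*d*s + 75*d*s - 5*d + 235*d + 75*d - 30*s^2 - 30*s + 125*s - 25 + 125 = 27*d^3 + 192*d^2 + 305*d + s^2*(-18*d - 30) + s*(159*d^2 + 322*d + 95) + 100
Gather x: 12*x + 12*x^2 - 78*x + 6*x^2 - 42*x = 18*x^2 - 108*x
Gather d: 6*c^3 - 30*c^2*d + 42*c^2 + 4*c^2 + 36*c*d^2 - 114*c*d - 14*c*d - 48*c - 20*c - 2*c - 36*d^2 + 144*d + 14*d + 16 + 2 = 6*c^3 + 46*c^2 - 70*c + d^2*(36*c - 36) + d*(-30*c^2 - 128*c + 158) + 18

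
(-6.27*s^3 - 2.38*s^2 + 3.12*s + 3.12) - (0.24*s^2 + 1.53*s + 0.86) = -6.27*s^3 - 2.62*s^2 + 1.59*s + 2.26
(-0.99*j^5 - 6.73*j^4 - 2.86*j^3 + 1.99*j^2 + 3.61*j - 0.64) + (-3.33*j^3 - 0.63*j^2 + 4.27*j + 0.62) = -0.99*j^5 - 6.73*j^4 - 6.19*j^3 + 1.36*j^2 + 7.88*j - 0.02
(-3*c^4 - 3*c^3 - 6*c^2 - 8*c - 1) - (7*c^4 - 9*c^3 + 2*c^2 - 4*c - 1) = -10*c^4 + 6*c^3 - 8*c^2 - 4*c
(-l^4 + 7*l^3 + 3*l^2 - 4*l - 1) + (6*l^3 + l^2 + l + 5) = -l^4 + 13*l^3 + 4*l^2 - 3*l + 4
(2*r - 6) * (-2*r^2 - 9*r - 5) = -4*r^3 - 6*r^2 + 44*r + 30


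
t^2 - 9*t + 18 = (t - 6)*(t - 3)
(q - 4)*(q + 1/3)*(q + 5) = q^3 + 4*q^2/3 - 59*q/3 - 20/3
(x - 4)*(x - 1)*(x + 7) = x^3 + 2*x^2 - 31*x + 28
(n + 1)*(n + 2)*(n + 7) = n^3 + 10*n^2 + 23*n + 14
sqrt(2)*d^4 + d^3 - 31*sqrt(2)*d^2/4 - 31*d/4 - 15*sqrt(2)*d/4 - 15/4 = (d - 3)*(d + 5/2)*(d + sqrt(2)/2)*(sqrt(2)*d + sqrt(2)/2)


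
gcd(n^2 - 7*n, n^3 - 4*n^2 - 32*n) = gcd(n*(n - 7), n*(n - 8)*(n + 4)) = n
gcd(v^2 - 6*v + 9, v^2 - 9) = v - 3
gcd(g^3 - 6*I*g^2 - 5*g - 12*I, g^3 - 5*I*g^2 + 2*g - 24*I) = g^2 - 7*I*g - 12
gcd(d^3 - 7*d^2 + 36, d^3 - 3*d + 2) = d + 2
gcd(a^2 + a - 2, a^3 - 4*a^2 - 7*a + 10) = a^2 + a - 2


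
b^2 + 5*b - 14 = (b - 2)*(b + 7)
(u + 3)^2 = u^2 + 6*u + 9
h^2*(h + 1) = h^3 + h^2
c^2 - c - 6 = (c - 3)*(c + 2)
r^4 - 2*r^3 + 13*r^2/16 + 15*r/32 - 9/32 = (r - 1)*(r - 3/4)^2*(r + 1/2)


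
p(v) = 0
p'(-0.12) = 0.00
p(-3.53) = 0.00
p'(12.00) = 0.00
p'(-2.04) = 0.00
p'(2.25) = 0.00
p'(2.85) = 0.00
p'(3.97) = 0.00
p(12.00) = 0.00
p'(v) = 0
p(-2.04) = 0.00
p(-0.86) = 0.00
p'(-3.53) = 0.00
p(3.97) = 0.00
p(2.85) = 0.00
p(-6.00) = 0.00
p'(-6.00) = 0.00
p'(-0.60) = 0.00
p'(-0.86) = 0.00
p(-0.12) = 0.00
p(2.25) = 0.00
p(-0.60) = 0.00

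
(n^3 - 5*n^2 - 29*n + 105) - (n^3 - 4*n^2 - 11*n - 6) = -n^2 - 18*n + 111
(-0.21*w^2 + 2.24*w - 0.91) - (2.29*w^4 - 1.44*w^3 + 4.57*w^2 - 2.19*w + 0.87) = -2.29*w^4 + 1.44*w^3 - 4.78*w^2 + 4.43*w - 1.78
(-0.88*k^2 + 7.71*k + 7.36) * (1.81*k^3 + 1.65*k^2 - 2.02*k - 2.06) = -1.5928*k^5 + 12.5031*k^4 + 27.8207*k^3 - 1.6174*k^2 - 30.7498*k - 15.1616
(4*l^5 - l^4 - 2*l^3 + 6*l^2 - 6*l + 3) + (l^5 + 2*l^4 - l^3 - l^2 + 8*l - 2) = 5*l^5 + l^4 - 3*l^3 + 5*l^2 + 2*l + 1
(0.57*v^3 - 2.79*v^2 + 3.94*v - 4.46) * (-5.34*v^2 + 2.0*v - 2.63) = -3.0438*v^5 + 16.0386*v^4 - 28.1187*v^3 + 39.0341*v^2 - 19.2822*v + 11.7298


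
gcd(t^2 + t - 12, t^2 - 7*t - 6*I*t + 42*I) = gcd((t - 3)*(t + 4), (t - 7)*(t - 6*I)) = 1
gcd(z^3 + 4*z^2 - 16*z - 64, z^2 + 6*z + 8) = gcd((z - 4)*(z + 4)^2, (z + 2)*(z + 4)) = z + 4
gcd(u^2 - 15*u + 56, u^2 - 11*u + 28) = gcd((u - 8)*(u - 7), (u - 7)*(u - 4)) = u - 7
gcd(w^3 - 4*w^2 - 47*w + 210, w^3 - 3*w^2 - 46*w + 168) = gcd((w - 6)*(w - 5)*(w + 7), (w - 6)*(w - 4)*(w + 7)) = w^2 + w - 42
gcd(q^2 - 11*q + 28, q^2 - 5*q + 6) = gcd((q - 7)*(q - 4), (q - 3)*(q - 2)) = 1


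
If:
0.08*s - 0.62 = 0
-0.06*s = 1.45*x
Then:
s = 7.75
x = -0.32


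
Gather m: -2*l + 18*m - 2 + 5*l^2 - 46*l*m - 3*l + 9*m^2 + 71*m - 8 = 5*l^2 - 5*l + 9*m^2 + m*(89 - 46*l) - 10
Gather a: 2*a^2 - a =2*a^2 - a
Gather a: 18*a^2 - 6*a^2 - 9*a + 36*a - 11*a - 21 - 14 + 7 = 12*a^2 + 16*a - 28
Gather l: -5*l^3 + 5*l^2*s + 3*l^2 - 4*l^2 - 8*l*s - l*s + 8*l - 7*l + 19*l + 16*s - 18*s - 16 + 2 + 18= -5*l^3 + l^2*(5*s - 1) + l*(20 - 9*s) - 2*s + 4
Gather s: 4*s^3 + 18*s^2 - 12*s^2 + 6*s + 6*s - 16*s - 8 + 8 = 4*s^3 + 6*s^2 - 4*s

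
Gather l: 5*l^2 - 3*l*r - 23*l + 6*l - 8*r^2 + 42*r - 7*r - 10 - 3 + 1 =5*l^2 + l*(-3*r - 17) - 8*r^2 + 35*r - 12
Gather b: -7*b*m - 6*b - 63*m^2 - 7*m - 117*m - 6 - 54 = b*(-7*m - 6) - 63*m^2 - 124*m - 60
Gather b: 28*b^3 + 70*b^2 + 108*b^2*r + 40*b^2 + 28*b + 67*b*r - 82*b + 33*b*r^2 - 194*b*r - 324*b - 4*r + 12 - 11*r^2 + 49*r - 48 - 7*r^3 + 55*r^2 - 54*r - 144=28*b^3 + b^2*(108*r + 110) + b*(33*r^2 - 127*r - 378) - 7*r^3 + 44*r^2 - 9*r - 180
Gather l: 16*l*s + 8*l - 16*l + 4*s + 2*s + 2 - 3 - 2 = l*(16*s - 8) + 6*s - 3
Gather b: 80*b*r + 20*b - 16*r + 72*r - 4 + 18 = b*(80*r + 20) + 56*r + 14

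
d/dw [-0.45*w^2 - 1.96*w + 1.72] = -0.9*w - 1.96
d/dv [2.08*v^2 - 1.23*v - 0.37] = 4.16*v - 1.23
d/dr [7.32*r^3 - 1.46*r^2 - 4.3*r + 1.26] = 21.96*r^2 - 2.92*r - 4.3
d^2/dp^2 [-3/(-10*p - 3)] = 600/(10*p + 3)^3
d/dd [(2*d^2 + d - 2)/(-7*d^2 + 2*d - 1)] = (11*d^2 - 32*d + 3)/(49*d^4 - 28*d^3 + 18*d^2 - 4*d + 1)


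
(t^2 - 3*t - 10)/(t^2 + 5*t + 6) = (t - 5)/(t + 3)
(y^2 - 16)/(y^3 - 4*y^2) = (y + 4)/y^2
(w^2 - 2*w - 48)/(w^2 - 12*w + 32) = (w + 6)/(w - 4)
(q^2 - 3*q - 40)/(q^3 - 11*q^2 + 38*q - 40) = (q^2 - 3*q - 40)/(q^3 - 11*q^2 + 38*q - 40)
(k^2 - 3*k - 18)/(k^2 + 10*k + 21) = (k - 6)/(k + 7)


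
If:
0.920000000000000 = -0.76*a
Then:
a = -1.21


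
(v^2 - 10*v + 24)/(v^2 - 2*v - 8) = (v - 6)/(v + 2)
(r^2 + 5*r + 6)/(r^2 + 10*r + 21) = (r + 2)/(r + 7)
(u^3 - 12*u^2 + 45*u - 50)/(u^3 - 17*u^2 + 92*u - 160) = (u^2 - 7*u + 10)/(u^2 - 12*u + 32)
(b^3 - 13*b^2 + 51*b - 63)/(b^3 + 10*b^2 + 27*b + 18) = (b^3 - 13*b^2 + 51*b - 63)/(b^3 + 10*b^2 + 27*b + 18)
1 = 1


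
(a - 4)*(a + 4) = a^2 - 16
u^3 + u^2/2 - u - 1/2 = (u - 1)*(u + 1/2)*(u + 1)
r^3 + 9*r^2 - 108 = (r - 3)*(r + 6)^2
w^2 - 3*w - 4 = (w - 4)*(w + 1)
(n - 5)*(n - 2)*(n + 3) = n^3 - 4*n^2 - 11*n + 30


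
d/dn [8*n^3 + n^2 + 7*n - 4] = 24*n^2 + 2*n + 7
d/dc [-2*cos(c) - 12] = 2*sin(c)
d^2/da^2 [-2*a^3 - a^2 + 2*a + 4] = -12*a - 2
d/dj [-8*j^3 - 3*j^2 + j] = -24*j^2 - 6*j + 1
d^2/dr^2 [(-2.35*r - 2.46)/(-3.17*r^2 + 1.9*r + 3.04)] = ((-44.697*r - 6.6664)*(-3.17*r^2 + 1.9*r + 3.04) - (2.35*r + 2.46)*(6.34*r - 1.9)*(12.68*r - 3.8))/(-3.17*r^2 + 1.9*r + 3.04)^3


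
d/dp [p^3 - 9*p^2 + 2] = 3*p*(p - 6)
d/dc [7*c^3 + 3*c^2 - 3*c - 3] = 21*c^2 + 6*c - 3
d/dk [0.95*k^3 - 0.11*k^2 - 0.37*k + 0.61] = 2.85*k^2 - 0.22*k - 0.37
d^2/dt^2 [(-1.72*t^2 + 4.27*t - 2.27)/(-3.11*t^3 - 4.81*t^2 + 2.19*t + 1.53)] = (33.272024*t^6 - 247.799202*t^5 - 49.4956500000001*t^4 + 438.383612*t^3 + 54.481908*t^2 - 267.208938*t + 91.85319)/(30.080231*t^9 + 139.568403*t^8 + 152.314116*t^7 - 129.672872*t^6 - 244.581102*t^5 + 25.537086*t^4 + 108.03834*t^3 + 11.765088*t^2 - 15.379713*t - 3.581577)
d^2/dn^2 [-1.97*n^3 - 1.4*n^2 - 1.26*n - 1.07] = -11.82*n - 2.8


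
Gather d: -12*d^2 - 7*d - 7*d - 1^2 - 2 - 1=-12*d^2 - 14*d - 4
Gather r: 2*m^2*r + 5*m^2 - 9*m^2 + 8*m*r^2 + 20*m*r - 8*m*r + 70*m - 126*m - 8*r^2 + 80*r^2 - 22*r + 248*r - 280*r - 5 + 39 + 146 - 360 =-4*m^2 - 56*m + r^2*(8*m + 72) + r*(2*m^2 + 12*m - 54) - 180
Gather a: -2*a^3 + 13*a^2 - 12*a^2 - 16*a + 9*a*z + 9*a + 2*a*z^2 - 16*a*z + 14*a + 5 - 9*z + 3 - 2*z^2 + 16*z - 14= -2*a^3 + a^2 + a*(2*z^2 - 7*z + 7) - 2*z^2 + 7*z - 6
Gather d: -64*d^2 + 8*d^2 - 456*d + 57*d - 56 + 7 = -56*d^2 - 399*d - 49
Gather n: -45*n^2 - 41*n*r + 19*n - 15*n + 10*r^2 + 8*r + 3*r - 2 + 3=-45*n^2 + n*(4 - 41*r) + 10*r^2 + 11*r + 1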